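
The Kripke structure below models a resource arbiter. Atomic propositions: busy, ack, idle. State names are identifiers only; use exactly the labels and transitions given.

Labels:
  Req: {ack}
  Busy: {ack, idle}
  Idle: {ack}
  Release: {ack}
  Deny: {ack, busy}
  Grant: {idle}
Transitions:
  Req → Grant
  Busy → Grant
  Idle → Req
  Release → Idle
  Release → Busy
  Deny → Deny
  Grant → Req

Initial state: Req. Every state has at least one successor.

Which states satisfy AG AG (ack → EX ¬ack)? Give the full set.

States satisfying AG (ack → EX ¬ack): {Req, Busy, Grant}.
States satisfying AG AG (ack → EX ¬ack): {Req, Busy, Grant}.

{Req, Busy, Grant}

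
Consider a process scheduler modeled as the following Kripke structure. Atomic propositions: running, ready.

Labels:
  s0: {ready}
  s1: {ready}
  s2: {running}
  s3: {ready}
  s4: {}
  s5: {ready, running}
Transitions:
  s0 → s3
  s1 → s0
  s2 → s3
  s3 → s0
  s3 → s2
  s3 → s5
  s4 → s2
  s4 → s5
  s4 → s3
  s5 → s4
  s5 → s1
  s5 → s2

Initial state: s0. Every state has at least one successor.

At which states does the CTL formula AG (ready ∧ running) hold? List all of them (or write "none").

none

States satisfying ready ∧ running: {s5}.
States satisfying AG (ready ∧ running): ∅.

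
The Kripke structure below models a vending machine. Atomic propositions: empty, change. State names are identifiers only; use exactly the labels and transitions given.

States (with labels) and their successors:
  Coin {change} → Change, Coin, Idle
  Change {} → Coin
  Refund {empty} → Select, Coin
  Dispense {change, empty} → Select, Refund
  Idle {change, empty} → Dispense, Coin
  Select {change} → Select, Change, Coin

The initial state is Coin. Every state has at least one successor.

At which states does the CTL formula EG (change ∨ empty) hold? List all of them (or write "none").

States satisfying change ∨ empty: {Coin, Refund, Dispense, Idle, Select}.
States satisfying EG (change ∨ empty): {Coin, Refund, Dispense, Idle, Select}.

{Coin, Refund, Dispense, Idle, Select}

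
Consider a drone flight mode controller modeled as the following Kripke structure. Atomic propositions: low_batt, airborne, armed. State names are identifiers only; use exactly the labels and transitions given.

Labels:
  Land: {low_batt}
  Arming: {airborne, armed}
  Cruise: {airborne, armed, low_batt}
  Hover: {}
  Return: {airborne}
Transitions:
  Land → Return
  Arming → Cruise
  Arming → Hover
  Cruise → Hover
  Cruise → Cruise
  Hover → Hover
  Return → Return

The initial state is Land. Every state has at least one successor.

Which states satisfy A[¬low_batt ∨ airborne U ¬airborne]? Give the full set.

States satisfying ¬low_batt ∨ airborne: {Arming, Cruise, Hover, Return}.
States satisfying ¬airborne: {Land, Hover}.
States satisfying A[¬low_batt ∨ airborne U ¬airborne]: {Land, Hover}.

{Land, Hover}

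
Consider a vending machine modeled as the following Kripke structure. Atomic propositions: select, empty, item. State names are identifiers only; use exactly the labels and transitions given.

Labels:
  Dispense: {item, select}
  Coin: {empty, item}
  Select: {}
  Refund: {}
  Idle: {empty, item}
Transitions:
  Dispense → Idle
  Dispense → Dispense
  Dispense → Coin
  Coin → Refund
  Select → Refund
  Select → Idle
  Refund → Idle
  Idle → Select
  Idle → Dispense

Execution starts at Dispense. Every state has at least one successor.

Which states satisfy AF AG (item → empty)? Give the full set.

States satisfying AG (item → empty): ∅.
States satisfying AF AG (item → empty): ∅.

none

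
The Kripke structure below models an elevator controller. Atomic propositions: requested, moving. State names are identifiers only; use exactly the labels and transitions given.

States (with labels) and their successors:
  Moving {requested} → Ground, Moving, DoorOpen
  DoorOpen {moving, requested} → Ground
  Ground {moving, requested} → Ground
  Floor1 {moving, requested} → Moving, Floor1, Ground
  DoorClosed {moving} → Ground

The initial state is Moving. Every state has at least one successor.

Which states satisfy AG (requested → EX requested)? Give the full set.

{Moving, DoorOpen, Ground, Floor1, DoorClosed}

States satisfying requested → EX requested: {Moving, DoorOpen, Ground, Floor1, DoorClosed}.
States satisfying AG (requested → EX requested): {Moving, DoorOpen, Ground, Floor1, DoorClosed}.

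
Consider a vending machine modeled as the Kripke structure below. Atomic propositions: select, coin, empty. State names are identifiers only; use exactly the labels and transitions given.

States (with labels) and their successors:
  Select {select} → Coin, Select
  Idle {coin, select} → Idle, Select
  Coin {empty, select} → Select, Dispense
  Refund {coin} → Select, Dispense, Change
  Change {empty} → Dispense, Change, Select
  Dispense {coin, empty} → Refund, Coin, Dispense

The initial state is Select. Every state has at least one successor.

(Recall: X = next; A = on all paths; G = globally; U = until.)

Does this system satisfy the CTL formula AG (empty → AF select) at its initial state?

States satisfying empty → AF select: {Select, Idle, Coin, Refund}.
States satisfying AG (empty → AF select): ∅.
Change is reachable from Select and violates empty → AF select, so AG fails at Select.
Select ∉ Sat(AG (empty → AF select)).

Does not hold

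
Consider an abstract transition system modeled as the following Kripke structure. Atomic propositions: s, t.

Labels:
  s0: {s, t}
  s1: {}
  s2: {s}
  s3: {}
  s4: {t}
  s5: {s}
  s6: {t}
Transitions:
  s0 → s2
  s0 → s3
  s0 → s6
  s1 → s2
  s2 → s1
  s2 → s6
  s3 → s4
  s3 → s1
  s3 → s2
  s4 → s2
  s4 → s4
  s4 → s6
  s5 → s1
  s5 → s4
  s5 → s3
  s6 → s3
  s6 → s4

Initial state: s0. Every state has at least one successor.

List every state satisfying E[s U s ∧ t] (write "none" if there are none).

{s0}

States satisfying s: {s0, s2, s5}.
States satisfying s ∧ t: {s0}.
States satisfying E[s U s ∧ t]: {s0}.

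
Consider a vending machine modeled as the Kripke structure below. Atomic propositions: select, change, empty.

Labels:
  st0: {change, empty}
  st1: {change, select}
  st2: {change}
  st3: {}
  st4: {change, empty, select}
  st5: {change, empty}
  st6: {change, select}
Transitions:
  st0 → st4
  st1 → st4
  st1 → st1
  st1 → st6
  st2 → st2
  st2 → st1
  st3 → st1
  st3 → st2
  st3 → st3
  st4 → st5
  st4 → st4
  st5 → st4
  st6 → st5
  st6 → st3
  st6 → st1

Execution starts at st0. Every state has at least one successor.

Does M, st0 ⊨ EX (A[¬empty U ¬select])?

Does not hold

States satisfying A[¬empty U ¬select]: {st0, st2, st3, st5}.
States satisfying EX (A[¬empty U ¬select]): {st2, st3, st4, st6}.
No suitable path/successor from st0 witnesses the formula.
st0 ∉ Sat(EX (A[¬empty U ¬select])).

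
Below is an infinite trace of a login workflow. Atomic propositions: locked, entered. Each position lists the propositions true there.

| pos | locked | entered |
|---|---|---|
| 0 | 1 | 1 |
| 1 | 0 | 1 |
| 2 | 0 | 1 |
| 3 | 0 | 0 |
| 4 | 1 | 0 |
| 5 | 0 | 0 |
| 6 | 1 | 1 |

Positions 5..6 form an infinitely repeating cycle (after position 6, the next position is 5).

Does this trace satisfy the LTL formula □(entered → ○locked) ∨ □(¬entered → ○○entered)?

entered → ○locked must hold at every position from 0 onward. It fails at position 0, so □(entered → ○locked) is false.
Positions where entered holds: 0, 1, 2, 6.
Check ○locked at each: 0→fails, 1→fails, 2→fails, 6→fails.
¬entered → ○○entered must hold at every position from 0 onward. It fails at position 3, so □(¬entered → ○○entered) is false.
Positions where ¬entered holds: 3, 4, 5.
Check ○○entered at each: 3→fails, 4→ok, 5→fails.
At position 0: □(entered → ○locked) is false; □(¬entered → ○○entered) is false; so □(entered → ○locked) ∨ □(¬entered → ○○entered) is false.

No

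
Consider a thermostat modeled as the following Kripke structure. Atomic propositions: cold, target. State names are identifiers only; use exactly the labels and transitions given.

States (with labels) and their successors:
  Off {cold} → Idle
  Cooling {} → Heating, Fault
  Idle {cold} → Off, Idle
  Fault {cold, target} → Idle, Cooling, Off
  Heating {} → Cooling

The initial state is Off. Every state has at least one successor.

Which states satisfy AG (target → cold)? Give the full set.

{Off, Cooling, Idle, Fault, Heating}

States satisfying target → cold: {Off, Cooling, Idle, Fault, Heating}.
States satisfying AG (target → cold): {Off, Cooling, Idle, Fault, Heating}.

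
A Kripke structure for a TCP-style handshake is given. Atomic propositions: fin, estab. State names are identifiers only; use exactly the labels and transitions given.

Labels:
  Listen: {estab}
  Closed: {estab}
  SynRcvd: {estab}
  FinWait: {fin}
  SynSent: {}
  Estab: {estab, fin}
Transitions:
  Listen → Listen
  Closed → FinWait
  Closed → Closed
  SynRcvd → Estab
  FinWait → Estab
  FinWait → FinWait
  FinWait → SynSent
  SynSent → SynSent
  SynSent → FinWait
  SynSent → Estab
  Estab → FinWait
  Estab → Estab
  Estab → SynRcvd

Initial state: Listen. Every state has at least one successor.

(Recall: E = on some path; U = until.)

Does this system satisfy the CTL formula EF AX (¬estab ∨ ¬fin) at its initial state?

Yes

States satisfying AX (¬estab ∨ ¬fin): {Listen, Closed}.
States satisfying EF AX (¬estab ∨ ¬fin): {Listen, Closed}.
Some path from Listen reaches a state where AX (¬estab ∨ ¬fin) holds.
Listen ∈ Sat(EF AX (¬estab ∨ ¬fin)).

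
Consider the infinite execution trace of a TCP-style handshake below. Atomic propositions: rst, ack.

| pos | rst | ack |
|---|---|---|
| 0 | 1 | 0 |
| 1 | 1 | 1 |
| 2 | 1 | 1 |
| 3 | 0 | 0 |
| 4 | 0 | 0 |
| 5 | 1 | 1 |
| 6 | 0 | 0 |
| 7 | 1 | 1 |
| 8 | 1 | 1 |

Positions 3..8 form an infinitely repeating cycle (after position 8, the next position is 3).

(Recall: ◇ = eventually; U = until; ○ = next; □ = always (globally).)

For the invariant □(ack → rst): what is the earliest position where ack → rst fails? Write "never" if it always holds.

never

ack → rst holds at every position 0..8, and those are all the positions the trace ever visits, so the invariant □(ack → rst) is never violated.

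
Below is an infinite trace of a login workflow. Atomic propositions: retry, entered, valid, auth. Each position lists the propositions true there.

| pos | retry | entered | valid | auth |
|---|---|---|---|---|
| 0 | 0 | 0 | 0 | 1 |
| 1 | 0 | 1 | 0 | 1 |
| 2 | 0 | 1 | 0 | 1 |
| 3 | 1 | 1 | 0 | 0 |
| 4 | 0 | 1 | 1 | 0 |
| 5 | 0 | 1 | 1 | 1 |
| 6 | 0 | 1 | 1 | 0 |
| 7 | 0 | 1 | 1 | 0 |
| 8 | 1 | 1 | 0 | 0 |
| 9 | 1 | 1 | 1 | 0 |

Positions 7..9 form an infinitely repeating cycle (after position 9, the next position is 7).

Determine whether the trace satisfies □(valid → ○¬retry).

valid → ○¬retry must hold at every position from 0 onward. It fails at position 7, so □(valid → ○¬retry) is false.
Positions where valid holds: 4, 5, 6, 7, 9.
Check ○¬retry at each: 4→ok, 5→ok, 6→ok, 7→fails, 9→ok.

No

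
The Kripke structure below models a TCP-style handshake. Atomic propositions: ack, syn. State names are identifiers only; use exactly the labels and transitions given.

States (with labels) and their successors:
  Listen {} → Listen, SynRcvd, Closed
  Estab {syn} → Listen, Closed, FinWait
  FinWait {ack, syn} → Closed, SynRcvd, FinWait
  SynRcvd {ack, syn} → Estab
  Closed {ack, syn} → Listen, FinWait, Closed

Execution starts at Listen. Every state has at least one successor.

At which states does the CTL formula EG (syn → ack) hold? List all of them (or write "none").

States satisfying syn → ack: {Listen, FinWait, SynRcvd, Closed}.
States satisfying EG (syn → ack): {Listen, FinWait, Closed}.

{Listen, FinWait, Closed}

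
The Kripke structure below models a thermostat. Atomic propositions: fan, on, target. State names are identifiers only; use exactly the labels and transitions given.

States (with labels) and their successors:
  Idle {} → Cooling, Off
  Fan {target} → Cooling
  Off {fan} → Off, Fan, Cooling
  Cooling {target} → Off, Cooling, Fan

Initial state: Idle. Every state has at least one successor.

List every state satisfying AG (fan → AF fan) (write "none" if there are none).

{Idle, Fan, Off, Cooling}

States satisfying fan → AF fan: {Idle, Fan, Off, Cooling}.
States satisfying AG (fan → AF fan): {Idle, Fan, Off, Cooling}.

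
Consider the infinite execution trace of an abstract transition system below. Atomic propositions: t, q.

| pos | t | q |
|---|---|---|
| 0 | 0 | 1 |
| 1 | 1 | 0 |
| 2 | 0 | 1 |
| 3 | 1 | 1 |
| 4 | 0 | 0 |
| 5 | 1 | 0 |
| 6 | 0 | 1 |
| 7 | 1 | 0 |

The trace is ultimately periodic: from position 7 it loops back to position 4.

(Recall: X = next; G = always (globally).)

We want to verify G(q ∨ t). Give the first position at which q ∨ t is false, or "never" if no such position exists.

4

Check q ∨ t at each position in order: 0 ✓, 1 ✓, 2 ✓, 3 ✓.
At position 4 the labels are {}, so q ∨ t is false there. This is the first violation.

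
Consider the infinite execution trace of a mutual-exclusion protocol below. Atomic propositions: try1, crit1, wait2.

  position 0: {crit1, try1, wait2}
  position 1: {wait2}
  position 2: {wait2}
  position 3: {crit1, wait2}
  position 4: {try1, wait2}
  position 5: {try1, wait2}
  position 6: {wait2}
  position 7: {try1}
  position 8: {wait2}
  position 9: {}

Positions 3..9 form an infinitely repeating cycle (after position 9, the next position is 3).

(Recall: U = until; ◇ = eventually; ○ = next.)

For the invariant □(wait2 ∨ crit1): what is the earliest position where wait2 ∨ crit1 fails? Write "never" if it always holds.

Check wait2 ∨ crit1 at each position in order: 0 ✓, 1 ✓, 2 ✓, 3 ✓, 4 ✓, 5 ✓, 6 ✓.
At position 7 the labels are {try1}, so wait2 ∨ crit1 is false there. This is the first violation.

7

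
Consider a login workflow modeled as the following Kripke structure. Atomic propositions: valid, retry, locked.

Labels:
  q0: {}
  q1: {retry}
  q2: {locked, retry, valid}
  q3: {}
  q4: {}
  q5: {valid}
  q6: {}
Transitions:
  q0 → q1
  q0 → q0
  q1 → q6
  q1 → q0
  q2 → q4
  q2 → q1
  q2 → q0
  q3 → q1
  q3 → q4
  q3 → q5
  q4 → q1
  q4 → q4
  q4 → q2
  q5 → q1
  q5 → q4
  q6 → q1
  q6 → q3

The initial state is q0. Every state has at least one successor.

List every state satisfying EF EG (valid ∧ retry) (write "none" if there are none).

none

States satisfying EG (valid ∧ retry): ∅.
States satisfying EF EG (valid ∧ retry): ∅.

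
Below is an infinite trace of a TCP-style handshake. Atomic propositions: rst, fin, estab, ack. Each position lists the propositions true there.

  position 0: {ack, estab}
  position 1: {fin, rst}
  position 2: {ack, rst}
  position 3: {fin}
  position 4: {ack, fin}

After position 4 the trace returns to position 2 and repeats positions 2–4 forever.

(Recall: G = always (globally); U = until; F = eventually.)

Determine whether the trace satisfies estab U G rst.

No

Walking from position 0: at position 1, G rst has not yet held and estab fails, so estab U G rst is false.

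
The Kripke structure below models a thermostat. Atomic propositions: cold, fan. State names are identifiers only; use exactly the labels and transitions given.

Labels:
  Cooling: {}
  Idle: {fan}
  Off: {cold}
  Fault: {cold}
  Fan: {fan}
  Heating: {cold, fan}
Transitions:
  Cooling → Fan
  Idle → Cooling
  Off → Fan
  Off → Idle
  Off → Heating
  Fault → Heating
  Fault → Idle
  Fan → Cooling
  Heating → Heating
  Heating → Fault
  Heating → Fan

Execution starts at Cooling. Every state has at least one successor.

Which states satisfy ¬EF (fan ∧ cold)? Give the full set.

States satisfying fan ∧ cold: {Heating}.
States satisfying EF (fan ∧ cold): {Off, Fault, Heating}.
States satisfying ¬EF (fan ∧ cold): {Cooling, Idle, Fan}.

{Cooling, Idle, Fan}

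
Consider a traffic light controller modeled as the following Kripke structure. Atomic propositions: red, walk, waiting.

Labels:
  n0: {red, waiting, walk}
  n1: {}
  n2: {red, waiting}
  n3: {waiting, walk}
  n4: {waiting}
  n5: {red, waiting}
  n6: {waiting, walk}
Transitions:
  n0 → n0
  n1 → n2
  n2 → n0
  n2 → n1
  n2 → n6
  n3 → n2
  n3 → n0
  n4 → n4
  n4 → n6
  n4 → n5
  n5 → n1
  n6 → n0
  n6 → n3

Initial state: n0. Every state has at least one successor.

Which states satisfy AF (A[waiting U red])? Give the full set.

States satisfying A[waiting U red]: {n0, n2, n3, n5, n6}.
States satisfying AF (A[waiting U red]): {n0, n1, n2, n3, n5, n6}.

{n0, n1, n2, n3, n5, n6}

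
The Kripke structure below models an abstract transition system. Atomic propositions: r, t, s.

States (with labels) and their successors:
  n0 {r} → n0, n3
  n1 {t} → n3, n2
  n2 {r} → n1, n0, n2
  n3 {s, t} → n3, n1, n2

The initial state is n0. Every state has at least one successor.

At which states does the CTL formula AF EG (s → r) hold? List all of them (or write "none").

{n0, n1, n2}

States satisfying EG (s → r): {n0, n1, n2}.
States satisfying AF EG (s → r): {n0, n1, n2}.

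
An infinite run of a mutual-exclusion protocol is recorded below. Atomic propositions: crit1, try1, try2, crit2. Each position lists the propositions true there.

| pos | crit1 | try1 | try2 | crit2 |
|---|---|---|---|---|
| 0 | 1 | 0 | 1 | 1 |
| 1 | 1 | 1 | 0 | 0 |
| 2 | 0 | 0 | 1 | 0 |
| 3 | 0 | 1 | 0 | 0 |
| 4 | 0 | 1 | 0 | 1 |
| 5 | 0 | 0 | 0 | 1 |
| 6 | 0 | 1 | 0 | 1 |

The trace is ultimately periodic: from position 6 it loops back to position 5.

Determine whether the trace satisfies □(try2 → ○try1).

Holds

try2 → ○try1 holds at every position 0..6, and those are all positions ever visited, so □(try2 → ○try1) holds.
Positions where try2 holds: 0, 2.
Check ○try1 at each: 0→ok, 2→ok.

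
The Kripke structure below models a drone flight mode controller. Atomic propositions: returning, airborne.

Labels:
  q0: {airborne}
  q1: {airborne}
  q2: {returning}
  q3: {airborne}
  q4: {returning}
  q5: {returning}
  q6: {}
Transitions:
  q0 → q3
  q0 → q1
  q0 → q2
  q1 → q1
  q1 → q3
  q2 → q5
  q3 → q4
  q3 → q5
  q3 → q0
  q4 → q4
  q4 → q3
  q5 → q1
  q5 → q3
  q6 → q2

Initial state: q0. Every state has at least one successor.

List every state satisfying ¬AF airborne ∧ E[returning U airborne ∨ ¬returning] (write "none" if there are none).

States satisfying airborne: {q0, q1, q3}.
States satisfying AF airborne: {q0, q1, q2, q3, q5, q6}.
States satisfying ¬AF airborne: {q4}.
States satisfying returning: {q2, q4, q5}.
States satisfying airborne ∨ ¬returning: {q0, q1, q3, q6}.
States satisfying E[returning U airborne ∨ ¬returning]: {q0, q1, q2, q3, q4, q5, q6}.
States satisfying ¬AF airborne ∧ E[returning U airborne ∨ ¬returning]: {q4}.

{q4}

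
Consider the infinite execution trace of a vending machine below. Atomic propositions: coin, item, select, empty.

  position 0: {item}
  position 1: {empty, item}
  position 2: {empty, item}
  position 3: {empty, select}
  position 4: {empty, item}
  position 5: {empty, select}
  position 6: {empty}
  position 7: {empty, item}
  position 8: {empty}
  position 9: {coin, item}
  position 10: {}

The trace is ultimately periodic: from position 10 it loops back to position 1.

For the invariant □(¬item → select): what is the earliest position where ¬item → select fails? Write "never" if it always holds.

Check ¬item → select at each position in order: 0 ✓, 1 ✓, 2 ✓, 3 ✓, 4 ✓, 5 ✓.
At position 6 the labels are {empty}, so ¬item → select is false there. This is the first violation.

6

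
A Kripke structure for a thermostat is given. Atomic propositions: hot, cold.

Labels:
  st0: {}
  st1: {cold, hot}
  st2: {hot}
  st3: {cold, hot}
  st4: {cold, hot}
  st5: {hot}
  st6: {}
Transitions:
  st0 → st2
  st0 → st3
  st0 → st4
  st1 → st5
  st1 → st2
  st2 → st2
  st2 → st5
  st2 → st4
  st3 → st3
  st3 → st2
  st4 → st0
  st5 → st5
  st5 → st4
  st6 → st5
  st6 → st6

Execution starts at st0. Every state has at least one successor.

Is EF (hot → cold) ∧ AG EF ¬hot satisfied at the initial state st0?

Satisfied

States satisfying hot → cold: {st0, st1, st3, st4, st6}.
States satisfying EF (hot → cold): {st0, st1, st2, st3, st4, st5, st6}.
States satisfying EF ¬hot: {st0, st1, st2, st3, st4, st5, st6}.
States satisfying AG EF ¬hot: {st0, st1, st2, st3, st4, st5, st6}.
States satisfying EF (hot → cold) ∧ AG EF ¬hot: {st0, st1, st2, st3, st4, st5, st6}.
st0 ∈ Sat(EF (hot → cold) ∧ AG EF ¬hot).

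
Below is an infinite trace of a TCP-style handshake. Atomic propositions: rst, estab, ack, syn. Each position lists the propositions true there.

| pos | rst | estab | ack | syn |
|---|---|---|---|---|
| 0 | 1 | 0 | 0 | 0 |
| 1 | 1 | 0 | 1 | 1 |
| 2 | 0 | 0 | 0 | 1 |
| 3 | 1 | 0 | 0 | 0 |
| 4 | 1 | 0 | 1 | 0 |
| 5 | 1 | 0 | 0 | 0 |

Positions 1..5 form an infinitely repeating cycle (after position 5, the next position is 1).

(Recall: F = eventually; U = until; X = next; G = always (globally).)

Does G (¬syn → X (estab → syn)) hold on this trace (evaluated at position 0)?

Yes

¬syn → X (estab → syn) holds at every position 0..5, and those are all positions ever visited, so G (¬syn → X (estab → syn)) holds.
Positions where ¬syn holds: 0, 3, 4, 5.
Check X (estab → syn) at each: 0→ok, 3→ok, 4→ok, 5→ok.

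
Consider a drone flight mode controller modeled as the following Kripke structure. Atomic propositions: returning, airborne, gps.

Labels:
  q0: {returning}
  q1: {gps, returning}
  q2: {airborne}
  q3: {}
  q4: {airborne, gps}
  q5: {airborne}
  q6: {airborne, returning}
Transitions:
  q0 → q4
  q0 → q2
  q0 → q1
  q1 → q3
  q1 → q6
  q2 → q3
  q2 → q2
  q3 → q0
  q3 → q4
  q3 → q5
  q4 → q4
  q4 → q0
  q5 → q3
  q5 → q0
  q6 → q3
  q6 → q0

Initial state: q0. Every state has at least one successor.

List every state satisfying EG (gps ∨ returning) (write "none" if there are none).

States satisfying gps ∨ returning: {q0, q1, q4, q6}.
States satisfying EG (gps ∨ returning): {q0, q1, q4, q6}.

{q0, q1, q4, q6}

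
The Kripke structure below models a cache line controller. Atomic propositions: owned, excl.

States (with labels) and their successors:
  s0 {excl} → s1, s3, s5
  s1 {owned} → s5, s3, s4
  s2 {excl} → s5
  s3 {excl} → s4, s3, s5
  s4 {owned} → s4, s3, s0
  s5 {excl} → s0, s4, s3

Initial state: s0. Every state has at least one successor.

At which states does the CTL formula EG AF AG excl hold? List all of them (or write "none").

none

States satisfying AF AG excl: ∅.
States satisfying EG AF AG excl: ∅.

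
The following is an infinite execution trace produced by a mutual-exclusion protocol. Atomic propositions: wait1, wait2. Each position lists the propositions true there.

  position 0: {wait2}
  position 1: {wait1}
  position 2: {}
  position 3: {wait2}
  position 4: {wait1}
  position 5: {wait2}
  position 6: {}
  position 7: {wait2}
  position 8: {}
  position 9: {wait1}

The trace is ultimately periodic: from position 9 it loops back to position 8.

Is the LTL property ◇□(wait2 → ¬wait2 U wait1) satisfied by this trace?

Yes

□(wait2 → ¬wait2 U wait1) holds at position 8, which is reachable from 0, so ◇□(wait2 → ¬wait2 U wait1) holds.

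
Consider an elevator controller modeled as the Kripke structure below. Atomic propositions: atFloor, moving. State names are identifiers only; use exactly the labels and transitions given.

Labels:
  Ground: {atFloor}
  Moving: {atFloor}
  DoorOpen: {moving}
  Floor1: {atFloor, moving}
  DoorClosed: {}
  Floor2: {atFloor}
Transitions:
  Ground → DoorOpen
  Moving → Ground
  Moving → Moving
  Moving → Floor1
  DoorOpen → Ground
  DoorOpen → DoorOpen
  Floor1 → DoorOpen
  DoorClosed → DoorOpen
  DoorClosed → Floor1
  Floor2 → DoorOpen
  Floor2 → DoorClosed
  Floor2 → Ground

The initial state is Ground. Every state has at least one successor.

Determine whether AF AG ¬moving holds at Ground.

Does not hold

States satisfying AG ¬moving: ∅.
States satisfying AF AG ¬moving: ∅.
There is a path from Ground along which AG ¬moving never holds.
Ground ∉ Sat(AF AG ¬moving).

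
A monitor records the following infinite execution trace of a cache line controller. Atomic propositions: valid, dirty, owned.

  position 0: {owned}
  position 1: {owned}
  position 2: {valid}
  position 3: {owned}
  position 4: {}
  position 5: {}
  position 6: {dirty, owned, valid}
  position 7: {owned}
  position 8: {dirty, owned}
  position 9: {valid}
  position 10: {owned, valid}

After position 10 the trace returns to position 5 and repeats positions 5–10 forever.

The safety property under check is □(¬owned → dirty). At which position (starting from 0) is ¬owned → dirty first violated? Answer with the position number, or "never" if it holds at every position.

2

Check ¬owned → dirty at each position in order: 0 ✓, 1 ✓.
At position 2 the labels are {valid}, so ¬owned → dirty is false there. This is the first violation.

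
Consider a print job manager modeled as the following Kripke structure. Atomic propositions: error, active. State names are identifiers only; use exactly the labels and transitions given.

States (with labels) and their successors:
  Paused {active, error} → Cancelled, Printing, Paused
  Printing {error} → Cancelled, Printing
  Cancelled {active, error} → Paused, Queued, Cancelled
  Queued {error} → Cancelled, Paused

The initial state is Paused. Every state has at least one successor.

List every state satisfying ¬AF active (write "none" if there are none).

States satisfying active: {Paused, Cancelled}.
States satisfying AF active: {Paused, Cancelled, Queued}.
States satisfying ¬AF active: {Printing}.

{Printing}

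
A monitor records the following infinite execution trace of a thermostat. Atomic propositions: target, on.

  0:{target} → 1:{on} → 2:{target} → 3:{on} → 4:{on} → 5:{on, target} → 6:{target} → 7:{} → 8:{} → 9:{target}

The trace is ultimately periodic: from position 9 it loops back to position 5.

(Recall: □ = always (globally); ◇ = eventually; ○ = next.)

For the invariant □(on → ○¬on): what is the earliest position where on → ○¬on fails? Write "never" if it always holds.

3

Check on → ○¬on at each position in order: 0 ✓, 1 ✓, 2 ✓.
At position 3 the labels are {on} and the next position 4 has {on}, so on → ○¬on is false there. This is the first violation.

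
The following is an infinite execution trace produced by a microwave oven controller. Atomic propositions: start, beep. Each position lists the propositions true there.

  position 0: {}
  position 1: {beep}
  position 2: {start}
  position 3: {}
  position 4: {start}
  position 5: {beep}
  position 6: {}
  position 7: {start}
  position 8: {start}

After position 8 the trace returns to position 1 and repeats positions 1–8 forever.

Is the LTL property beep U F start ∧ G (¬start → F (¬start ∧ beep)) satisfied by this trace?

Yes

Walking from position 0: F start first holds at position 0, and beep holds at every earlier position along the way, so beep U F start holds.
¬start → F (¬start ∧ beep) holds at every position 0..8, and those are all positions ever visited, so G (¬start → F (¬start ∧ beep)) holds.
Positions where ¬start holds: 0, 1, 3, 5, 6.
Check F (¬start ∧ beep) at each: 0→ok, 1→ok, 3→ok, 5→ok, 6→ok.
At position 0: beep U F start is true; G (¬start → F (¬start ∧ beep)) is true; so beep U F start ∧ G (¬start → F (¬start ∧ beep)) is true.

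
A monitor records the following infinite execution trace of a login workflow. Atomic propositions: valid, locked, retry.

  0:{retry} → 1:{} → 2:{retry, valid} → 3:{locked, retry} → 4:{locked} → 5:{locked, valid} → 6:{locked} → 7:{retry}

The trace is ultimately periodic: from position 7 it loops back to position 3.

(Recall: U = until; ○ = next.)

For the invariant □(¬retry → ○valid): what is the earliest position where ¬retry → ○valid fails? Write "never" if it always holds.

5

Check ¬retry → ○valid at each position in order: 0 ✓, 1 ✓, 2 ✓, 3 ✓, 4 ✓.
At position 5 the labels are {locked, valid} and the next position 6 has {locked}, so ¬retry → ○valid is false there. This is the first violation.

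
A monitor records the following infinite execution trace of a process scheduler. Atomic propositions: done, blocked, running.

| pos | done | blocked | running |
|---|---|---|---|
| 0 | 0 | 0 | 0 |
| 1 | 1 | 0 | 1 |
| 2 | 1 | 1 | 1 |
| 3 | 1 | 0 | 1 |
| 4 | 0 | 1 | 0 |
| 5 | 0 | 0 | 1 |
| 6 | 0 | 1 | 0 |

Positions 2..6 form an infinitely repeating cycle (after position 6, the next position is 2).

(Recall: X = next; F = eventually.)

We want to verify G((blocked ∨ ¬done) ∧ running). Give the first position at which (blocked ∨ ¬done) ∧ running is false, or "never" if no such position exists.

At position 0 the labels are {}, so (blocked ∨ ¬done) ∧ running is false there. This is the first violation.

0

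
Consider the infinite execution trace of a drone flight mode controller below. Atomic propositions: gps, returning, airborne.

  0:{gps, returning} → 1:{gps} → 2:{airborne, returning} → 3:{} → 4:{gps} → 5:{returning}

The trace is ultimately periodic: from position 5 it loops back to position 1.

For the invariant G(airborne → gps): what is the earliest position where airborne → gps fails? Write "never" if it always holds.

2

Check airborne → gps at each position in order: 0 ✓, 1 ✓.
At position 2 the labels are {airborne, returning}, so airborne → gps is false there. This is the first violation.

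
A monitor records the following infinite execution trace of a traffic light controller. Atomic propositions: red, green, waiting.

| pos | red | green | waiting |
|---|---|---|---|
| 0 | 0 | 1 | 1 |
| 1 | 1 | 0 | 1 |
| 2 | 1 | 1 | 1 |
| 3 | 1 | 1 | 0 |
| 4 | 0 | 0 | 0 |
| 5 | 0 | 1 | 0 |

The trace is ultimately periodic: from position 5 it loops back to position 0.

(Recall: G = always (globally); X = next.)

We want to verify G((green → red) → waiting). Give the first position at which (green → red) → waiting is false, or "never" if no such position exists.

Check (green → red) → waiting at each position in order: 0 ✓, 1 ✓, 2 ✓.
At position 3 the labels are {green, red}, so (green → red) → waiting is false there. This is the first violation.

3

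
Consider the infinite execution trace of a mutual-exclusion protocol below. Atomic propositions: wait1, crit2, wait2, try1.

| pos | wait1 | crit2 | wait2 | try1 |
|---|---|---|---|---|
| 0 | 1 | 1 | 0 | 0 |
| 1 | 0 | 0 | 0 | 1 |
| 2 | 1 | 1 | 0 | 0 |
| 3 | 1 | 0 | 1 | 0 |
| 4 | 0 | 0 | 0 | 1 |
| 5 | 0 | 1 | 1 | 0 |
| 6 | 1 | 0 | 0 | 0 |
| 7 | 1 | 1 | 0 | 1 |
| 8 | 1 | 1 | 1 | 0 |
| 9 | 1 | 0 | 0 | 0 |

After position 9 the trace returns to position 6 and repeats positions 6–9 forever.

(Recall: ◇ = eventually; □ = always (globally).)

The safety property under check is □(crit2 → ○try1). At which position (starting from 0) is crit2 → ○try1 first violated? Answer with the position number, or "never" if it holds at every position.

2

Check crit2 → ○try1 at each position in order: 0 ✓, 1 ✓.
At position 2 the labels are {crit2, wait1} and the next position 3 has {wait1, wait2}, so crit2 → ○try1 is false there. This is the first violation.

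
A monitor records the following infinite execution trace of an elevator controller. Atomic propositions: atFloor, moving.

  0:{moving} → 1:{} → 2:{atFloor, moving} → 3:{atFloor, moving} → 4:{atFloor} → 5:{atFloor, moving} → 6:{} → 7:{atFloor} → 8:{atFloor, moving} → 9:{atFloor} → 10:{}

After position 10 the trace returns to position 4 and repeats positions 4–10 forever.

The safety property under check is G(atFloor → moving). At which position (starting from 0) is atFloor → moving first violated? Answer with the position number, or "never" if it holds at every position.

4

Check atFloor → moving at each position in order: 0 ✓, 1 ✓, 2 ✓, 3 ✓.
At position 4 the labels are {atFloor}, so atFloor → moving is false there. This is the first violation.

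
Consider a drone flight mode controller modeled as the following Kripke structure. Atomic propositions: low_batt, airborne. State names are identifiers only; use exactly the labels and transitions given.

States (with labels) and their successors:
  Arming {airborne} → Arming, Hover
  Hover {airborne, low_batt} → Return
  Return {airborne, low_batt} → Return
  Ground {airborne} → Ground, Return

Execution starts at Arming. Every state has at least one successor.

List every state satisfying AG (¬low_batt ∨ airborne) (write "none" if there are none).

States satisfying ¬low_batt ∨ airborne: {Arming, Hover, Return, Ground}.
States satisfying AG (¬low_batt ∨ airborne): {Arming, Hover, Return, Ground}.

{Arming, Hover, Return, Ground}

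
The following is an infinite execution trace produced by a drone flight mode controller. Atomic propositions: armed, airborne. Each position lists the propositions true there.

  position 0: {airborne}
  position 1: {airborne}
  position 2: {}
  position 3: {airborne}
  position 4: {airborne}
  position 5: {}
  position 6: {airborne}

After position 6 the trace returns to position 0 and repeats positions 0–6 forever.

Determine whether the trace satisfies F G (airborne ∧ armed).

G (airborne ∧ armed) is false at every position 0..6, so it never becomes true and F G (airborne ∧ armed) fails.

No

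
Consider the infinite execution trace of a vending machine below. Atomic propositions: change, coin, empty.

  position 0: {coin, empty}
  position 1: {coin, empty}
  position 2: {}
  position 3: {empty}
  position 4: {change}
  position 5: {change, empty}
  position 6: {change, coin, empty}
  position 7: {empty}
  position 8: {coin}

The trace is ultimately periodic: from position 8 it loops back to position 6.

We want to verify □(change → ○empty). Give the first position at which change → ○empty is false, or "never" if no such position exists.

change → ○empty holds at every position 0..8, and those are all the positions the trace ever visits, so the invariant □(change → ○empty) is never violated.

never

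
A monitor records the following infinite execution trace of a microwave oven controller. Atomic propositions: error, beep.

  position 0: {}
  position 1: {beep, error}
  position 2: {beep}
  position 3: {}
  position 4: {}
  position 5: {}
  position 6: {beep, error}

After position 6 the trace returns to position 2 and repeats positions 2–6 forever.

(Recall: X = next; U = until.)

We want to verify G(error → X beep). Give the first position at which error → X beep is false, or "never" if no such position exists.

never

error → X beep holds at every position 0..6, and those are all the positions the trace ever visits, so the invariant G(error → X beep) is never violated.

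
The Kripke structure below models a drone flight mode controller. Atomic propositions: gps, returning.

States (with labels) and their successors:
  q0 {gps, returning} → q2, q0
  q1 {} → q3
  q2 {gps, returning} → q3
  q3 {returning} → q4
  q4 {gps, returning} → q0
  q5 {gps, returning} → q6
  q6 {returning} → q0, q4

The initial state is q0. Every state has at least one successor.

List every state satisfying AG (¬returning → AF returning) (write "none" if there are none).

{q0, q1, q2, q3, q4, q5, q6}

States satisfying ¬returning → AF returning: {q0, q1, q2, q3, q4, q5, q6}.
States satisfying AG (¬returning → AF returning): {q0, q1, q2, q3, q4, q5, q6}.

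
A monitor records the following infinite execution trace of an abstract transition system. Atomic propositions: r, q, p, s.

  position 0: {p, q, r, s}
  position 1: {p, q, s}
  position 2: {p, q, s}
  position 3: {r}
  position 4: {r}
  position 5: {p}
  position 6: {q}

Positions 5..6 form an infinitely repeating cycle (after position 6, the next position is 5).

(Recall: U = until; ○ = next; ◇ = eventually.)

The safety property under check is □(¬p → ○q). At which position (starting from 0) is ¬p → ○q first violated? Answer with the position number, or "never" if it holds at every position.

3

Check ¬p → ○q at each position in order: 0 ✓, 1 ✓, 2 ✓.
At position 3 the labels are {r} and the next position 4 has {r}, so ¬p → ○q is false there. This is the first violation.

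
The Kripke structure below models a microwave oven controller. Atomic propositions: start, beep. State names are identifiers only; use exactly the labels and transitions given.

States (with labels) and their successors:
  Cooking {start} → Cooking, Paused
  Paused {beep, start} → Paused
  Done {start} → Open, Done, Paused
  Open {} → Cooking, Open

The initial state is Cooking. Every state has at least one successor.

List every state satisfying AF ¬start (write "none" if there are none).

States satisfying ¬start: {Open}.
States satisfying AF ¬start: {Open}.

{Open}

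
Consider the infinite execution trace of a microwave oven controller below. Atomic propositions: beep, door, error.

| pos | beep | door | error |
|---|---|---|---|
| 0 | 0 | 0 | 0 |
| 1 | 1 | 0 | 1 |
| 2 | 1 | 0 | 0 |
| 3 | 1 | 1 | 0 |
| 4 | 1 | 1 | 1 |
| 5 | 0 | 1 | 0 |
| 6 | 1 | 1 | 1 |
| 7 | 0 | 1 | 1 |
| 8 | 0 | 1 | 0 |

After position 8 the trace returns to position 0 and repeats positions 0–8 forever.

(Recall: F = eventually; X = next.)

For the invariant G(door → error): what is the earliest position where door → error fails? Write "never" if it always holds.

3

Check door → error at each position in order: 0 ✓, 1 ✓, 2 ✓.
At position 3 the labels are {beep, door}, so door → error is false there. This is the first violation.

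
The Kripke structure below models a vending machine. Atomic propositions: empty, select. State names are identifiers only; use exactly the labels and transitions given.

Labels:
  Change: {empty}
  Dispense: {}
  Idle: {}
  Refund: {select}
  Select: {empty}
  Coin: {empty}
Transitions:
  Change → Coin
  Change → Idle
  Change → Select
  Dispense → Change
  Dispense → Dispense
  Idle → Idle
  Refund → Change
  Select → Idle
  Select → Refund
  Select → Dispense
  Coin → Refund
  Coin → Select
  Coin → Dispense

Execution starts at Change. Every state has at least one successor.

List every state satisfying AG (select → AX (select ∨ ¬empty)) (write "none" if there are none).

{Idle}

States satisfying select → AX (select ∨ ¬empty): {Change, Dispense, Idle, Select, Coin}.
States satisfying AG (select → AX (select ∨ ¬empty)): {Idle}.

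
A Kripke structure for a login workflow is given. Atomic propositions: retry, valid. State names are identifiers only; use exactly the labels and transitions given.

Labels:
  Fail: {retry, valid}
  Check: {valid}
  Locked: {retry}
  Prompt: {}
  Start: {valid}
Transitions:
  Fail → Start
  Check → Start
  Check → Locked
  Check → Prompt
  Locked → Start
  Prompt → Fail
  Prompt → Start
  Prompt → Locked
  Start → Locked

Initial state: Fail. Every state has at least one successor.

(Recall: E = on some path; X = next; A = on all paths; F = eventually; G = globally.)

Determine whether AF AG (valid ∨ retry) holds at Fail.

Yes

States satisfying AG (valid ∨ retry): {Fail, Locked, Start}.
States satisfying AF AG (valid ∨ retry): {Fail, Check, Locked, Prompt, Start}.
Fail ∈ Sat(AF AG (valid ∨ retry)).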